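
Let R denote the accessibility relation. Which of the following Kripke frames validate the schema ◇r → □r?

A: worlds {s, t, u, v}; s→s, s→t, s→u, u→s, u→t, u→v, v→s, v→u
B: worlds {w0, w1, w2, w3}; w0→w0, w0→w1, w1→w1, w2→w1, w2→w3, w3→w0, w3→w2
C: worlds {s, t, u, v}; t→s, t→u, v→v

none

Frame correspondent (Sahlqvist): ∀x ∀y ∀z (Rxy ∧ Rxz → y = z) — i.e. partial functionality.
A: fails — s sees both s and t.
B: fails — w0 sees both w0 and w1.
C: fails — t sees both s and u.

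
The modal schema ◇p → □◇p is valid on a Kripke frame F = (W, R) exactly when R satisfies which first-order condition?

Suppose ◇p→□◇p is valid. Take Rxy, Rxz and set V(p)={y}. Then ◇p at x, so □◇p at x, so ◇p at z, so some w with Rzw has p; w=y, i.e. Rzy. By symmetry of the argument, Ryz.

The Euclidean property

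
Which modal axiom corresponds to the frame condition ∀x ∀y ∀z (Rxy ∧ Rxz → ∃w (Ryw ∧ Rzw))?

This is convergence; the standard corresponding axiom is .2: ◇□ψ → □◇ψ.
Suppose ◇□ψ→□◇ψ is valid. Take Rxy, Rxz and set V(ψ)={w : Ryw}. Then □ψ at y so ◇□ψ at x, so □◇ψ at x, so ◇ψ at z, giving w with Rzw and Ryw.

◇□ψ → □◇ψ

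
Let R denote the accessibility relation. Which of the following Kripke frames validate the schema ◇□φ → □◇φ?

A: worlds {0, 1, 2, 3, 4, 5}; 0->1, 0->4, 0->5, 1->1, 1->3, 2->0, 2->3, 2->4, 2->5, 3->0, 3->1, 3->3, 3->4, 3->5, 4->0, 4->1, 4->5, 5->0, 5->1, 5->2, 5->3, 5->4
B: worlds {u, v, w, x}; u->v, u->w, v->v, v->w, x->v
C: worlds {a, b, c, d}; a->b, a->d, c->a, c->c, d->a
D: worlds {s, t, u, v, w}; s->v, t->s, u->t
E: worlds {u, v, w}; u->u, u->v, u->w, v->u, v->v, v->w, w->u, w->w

A, E

This is the axiom for convergence; its first-order frame correspondent is ∀x ∀y ∀z (Rxy ∧ Rxz → ∃w (Ryw ∧ Rzw)).
A: ✓.
B: fails — Ruv and Ruw but v and w have no common successor.
C: fails — Rab and Rab but b and b have no common successor.
D: fails — Rsv and Rsv but v and v have no common successor.
E: ✓.
Valid on: A, E.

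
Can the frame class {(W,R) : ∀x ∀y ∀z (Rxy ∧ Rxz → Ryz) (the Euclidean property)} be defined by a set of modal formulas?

Definable; ◇q → □◇q defines it

Yes: it is the Euclidean property, defined by the 5 schema ◇q → □◇q.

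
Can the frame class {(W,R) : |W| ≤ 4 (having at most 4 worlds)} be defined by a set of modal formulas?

If a class were modally definable it would be closed under disjoint unions (Goldblatt–Thomason).
Any modal formula valid on each of 5 disjoint one-world frames is valid on their disjoint union (validity is preserved under disjoint unions). Each one-world frame has |W|=1≤4, but the union has |W|=5.
Hence having at most 4 worlds is not modally definable.

No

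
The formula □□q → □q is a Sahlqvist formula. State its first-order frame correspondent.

Density

Suppose □□q→□q is valid. Take Rxy and set V(q)={w : xR²w}. Then □□q at x, so □q at x, so q at y, i.e. ∃z(Rxz∧Rzy).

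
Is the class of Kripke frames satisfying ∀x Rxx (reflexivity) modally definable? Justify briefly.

Yes, by □r → r

The condition is reflexivity. A defining modal formula is □r → r.
Suppose □r→r is valid. At any x set V(r)={w : Rxw}. Then □r holds at x, so r holds at x, i.e. Rxx.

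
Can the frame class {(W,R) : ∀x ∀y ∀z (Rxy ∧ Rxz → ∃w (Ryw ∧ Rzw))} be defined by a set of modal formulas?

Yes: it is convergence, defined by the .2 schema ◇□r → □◇r.
Suppose ◇□r→□◇r is valid. Take Rxy, Rxz and set V(r)={w : Ryw}. Then □r at y so ◇□r at x, so □◇r at x, so ◇r at z, giving w with Rzw and Ryw.

Yes — defined by ◇□r → □◇r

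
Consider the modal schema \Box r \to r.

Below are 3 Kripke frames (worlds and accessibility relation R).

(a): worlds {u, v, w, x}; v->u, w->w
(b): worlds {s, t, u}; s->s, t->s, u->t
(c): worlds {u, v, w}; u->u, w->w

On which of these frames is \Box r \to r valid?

Frame correspondent (Sahlqvist): \forall x Rxx — i.e. reflexivity.
(a): fails — world u does not see itself.
(b): fails — world t does not see itself.
(c): fails — world v does not see itself.
Valid on no frame.

none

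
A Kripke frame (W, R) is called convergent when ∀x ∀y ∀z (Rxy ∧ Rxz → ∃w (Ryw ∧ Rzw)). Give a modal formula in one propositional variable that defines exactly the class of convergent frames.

◇□q → □◇q

A defining formula is ◇□q → □◇q (the .2 axiom).
Suppose ◇□q→□◇q is valid. Take Rxy, Rxz and set V(q)={w : Ryw}. Then □q at y so ◇□q at x, so □◇q at x, so ◇q at z, giving w with Rzw and Ryw.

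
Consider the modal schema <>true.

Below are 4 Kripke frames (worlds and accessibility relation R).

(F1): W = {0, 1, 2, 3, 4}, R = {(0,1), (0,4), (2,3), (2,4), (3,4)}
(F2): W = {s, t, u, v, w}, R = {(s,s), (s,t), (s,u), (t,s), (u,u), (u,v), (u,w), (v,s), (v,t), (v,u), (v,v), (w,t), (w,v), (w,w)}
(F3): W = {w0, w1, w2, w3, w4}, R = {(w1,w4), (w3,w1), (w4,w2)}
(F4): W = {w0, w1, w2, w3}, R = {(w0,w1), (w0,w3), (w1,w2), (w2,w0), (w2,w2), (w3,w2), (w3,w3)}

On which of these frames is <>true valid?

(F2), (F4)

This is the axiom for seriality; its first-order frame correspondent is forall x exists y Rxy.
(F1): fails — world 1 has no successor.
(F2): condition met.
(F3): fails — world w0 has no successor.
(F4): condition met.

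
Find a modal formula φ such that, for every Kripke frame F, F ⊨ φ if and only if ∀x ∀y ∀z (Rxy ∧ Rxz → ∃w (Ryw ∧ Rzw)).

◇□ψ → □◇ψ

A defining formula is ◇□ψ → □◇ψ (the .2 axiom).
Suppose ◇□ψ→□◇ψ is valid. Take Rxy, Rxz and set V(ψ)={w : Ryw}. Then □ψ at y so ◇□ψ at x, so □◇ψ at x, so ◇ψ at z, giving w with Rzw and Ryw.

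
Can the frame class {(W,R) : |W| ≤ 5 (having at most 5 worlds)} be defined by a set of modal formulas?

No

If a class were modally definable it would be closed under disjoint unions (Goldblatt–Thomason).
Any modal formula valid on each of 6 disjoint one-world frames is valid on their disjoint union (validity is preserved under disjoint unions). Each one-world frame has |W|=1≤5, but the union has |W|=6.
So no modal formula (or set of formulas) defines exactly the |W|≤5 frames.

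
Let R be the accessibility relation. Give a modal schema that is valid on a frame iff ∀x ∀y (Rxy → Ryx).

r → □◇r

A defining formula is r → □◇r (the B axiom).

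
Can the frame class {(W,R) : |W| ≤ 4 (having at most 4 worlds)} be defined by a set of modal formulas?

Modal frame validity is preserved under disjoint unions.
Any modal formula valid on each of 5 disjoint one-world frames is valid on their disjoint union (validity is preserved under disjoint unions). Each one-world frame has |W|=1≤4, but the union has |W|=5.
So the class is not modally definable.

Not modally definable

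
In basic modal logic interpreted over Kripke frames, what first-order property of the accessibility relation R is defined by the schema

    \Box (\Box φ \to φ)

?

shift-reflexivity: \forall x \forall y (Rxy \to Ryy)

Suppose □(□φ→φ) is valid. Take Rxy and set V(φ)={w : Ryw}. Then at y, □φ holds; since □(□φ→φ) at x, □φ→φ at y, so φ at y, i.e. Ryy.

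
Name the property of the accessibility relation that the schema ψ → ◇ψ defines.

This is a form of the T axiom.
Its frame correspondent is reflexivity — ∀x Rxx.

reflexivity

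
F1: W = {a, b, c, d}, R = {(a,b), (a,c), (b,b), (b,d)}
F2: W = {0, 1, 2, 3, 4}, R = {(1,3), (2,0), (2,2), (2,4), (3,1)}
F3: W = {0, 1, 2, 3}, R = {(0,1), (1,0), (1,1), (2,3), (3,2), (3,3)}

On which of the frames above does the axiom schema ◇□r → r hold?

The schema corresponds to symmetry: ∀x ∀y (Rxy → Ryx).
F1: fails — Rac but not Rca.
F2: fails — R20 but not R02.
F3: ✓.
Valid on: F3.

F3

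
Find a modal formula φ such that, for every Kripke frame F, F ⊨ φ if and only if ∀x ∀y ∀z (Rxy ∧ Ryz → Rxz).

□r → □□r

A defining formula is □r → □□r (the 4 axiom).
Suppose □r→□□r is valid. Take Rxy, Ryz and set V(r)={w : Rxw}. Then □r at x, so □□r at x, so □r at y, so r at z, i.e. Rxz.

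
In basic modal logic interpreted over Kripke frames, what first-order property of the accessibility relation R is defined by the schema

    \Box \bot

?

emptiness of R

This schema is the Ver axiom.
It corresponds to emptiness of R: \forall x \forall y \neg Rxy.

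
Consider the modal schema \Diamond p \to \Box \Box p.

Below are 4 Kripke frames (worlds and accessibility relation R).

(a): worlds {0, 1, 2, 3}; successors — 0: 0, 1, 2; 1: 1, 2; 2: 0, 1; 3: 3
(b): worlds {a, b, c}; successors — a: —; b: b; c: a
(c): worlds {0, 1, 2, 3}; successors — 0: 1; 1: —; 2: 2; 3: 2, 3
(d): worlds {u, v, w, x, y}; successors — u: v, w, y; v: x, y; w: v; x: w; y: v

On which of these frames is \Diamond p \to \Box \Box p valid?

(b)

The schema corresponds to a generalized confluence (Geach) condition: \forall x \forall y \forall z ((xRy \wedge x R^2 z) \to \exists w (y = w \wedge z = w)).
(a): fails — 0R0, 0R²1 but 0 ≠ 1.
(b): ✓.
(c): fails — 3R2, 3R²3 but 2 ≠ 3.
(d): fails — uRv, uR²x but v ≠ x.
Valid on: (b).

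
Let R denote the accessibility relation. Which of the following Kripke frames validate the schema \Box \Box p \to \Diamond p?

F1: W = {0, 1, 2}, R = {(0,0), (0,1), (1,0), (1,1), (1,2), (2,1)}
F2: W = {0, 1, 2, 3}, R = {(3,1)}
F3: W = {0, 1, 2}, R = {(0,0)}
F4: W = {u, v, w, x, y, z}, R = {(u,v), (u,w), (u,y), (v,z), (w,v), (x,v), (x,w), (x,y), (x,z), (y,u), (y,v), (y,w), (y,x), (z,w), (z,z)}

F1

The schema corresponds to a generalized confluence (Geach) condition: \forall x \exists w (x R^2 w \wedge xRw).
F1: ✓.
F2: fails — at 0 but no w with 0R²w and 0Rw.
F3: fails — at 1 but no w with 1R²w and 1Rw.
F4: fails — at w but no t with wR²t and wRt.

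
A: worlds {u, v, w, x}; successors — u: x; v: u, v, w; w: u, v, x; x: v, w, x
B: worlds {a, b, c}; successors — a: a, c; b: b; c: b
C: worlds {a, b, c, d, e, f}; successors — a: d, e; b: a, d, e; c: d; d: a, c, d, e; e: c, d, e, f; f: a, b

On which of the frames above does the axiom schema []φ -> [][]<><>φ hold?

A, C

This is the axiom for a generalized confluence (Geach) condition; its first-order frame correspondent is forall x forall z (x R^2 z -> exists w (xRw & z R^2 w)).
A: condition met.
B: fails — aR²b but no w with aRw and bR²w.
C: condition met.
Valid on: A, C.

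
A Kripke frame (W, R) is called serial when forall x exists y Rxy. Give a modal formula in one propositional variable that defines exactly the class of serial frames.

A defining formula is □q → ◇q (the D axiom).
Suppose □q→◇q is valid. At any x set V(q)=W. Then □q at x, so ◇q at x, so x has a successor.

□q → ◇q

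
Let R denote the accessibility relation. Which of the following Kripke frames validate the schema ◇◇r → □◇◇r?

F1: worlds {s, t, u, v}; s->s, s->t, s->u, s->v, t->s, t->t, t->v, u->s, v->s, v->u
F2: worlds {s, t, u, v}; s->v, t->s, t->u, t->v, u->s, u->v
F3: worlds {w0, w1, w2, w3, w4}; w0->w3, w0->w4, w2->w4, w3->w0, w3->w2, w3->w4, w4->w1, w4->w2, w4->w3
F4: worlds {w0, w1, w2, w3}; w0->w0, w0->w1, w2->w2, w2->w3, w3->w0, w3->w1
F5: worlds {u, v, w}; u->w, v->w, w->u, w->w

The schema corresponds to a generalized confluence (Geach) condition: ∀x ∀y ∀z ((xR²y ∧ xRz) → ∃w (y = w ∧ zR²w)).
F1: condition met.
F2: fails — tR²s, tRs but no w with s=w and sR²w.
F3: fails — w0R²w0, w0Rw3 but no w with w0=w and w3R²w.
F4: fails — w0R²w0, w0Rw1 but no w with w0=w and w1R²w.
F5: condition met.
Valid on: F1, F5.

F1, F5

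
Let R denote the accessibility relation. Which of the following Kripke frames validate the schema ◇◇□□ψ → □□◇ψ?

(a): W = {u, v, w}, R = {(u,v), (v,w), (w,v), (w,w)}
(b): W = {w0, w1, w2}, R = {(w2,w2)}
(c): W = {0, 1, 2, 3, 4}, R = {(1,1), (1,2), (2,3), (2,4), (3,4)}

(a), (b)

The schema corresponds to a generalized confluence (Geach) condition: ∀x ∀y ∀z ((xR²y ∧ xR²z) → ∃w (yR²w ∧ zRw)).
(a): ✓.
(b): ✓.
(c): fails — 1R²1, 1R²4 but no w with 1R²w and 4Rw.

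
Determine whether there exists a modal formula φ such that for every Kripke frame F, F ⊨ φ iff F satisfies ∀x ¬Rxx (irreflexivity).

If a class were modally definable it would be closed under surjective bounded morphisms (Goldblatt–Thomason).
The 4-cycle (worlds w0,w1,w2,w3 with w0→w1→w2→w3→w0) is irreflexive, and the map sending every world to a single reflexive point • is a surjective bounded morphism (forth: every edge maps to (•,•); back: every world has a successor). So any modal formula valid on the 4-cycle is also valid on the reflexive point, which is not irreflexive.
So no modal formula (or set of formulas) defines exactly the irreflexive frames.

Not modally definable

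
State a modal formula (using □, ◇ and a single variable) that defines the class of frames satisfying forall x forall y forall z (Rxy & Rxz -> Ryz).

The condition is the Euclidean property. The 5 schema ◇s → □◇s defines it.

◇s → □◇s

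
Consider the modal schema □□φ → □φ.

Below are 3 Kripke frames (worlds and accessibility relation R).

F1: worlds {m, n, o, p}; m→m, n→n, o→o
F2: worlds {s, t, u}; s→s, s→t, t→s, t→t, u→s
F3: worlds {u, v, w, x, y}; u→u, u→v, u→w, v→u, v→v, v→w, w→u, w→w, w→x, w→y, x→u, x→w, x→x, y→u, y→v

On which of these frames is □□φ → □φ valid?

F1, F2, F3

This is the axiom for density; its first-order frame correspondent is ∀x ∀y (Rxy → ∃z (Rxz ∧ Rzy)).
F1: ✓.
F2: ✓.
F3: ✓.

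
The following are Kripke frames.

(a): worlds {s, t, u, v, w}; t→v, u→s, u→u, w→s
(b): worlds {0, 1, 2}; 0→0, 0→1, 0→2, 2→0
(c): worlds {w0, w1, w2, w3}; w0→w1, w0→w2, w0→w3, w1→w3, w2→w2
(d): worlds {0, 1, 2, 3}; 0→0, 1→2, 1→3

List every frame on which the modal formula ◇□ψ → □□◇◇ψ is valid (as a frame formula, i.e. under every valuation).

(d)

The schema corresponds to a generalized confluence (Geach) condition: ∀x ∀y ∀z ((xRy ∧ xR²z) → ∃w (yRw ∧ zR²w)).
(a): fails — uRs, uR²s but no w* with sRw* and sR²w*.
(b): fails — 0R0, 0R²1 but no w with 0Rw and 1R²w.
(c): fails — w0Rw1, w0R²w2 but no w with w1Rw and w2R²w.
(d): holds.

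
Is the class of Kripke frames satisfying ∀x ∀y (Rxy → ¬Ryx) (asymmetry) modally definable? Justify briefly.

Any modally definable frame class is closed under surjective bounded morphisms.
The 4-cycle (worlds 0,1,2,3 with 0→1→2→3→0) is asymmetric. Mapping every world to a single reflexive point • is a surjective bounded morphism, and the reflexive point is not asymmetric (R•• but asymmetry requires ¬R••).
Hence asymmetry is not modally definable.

No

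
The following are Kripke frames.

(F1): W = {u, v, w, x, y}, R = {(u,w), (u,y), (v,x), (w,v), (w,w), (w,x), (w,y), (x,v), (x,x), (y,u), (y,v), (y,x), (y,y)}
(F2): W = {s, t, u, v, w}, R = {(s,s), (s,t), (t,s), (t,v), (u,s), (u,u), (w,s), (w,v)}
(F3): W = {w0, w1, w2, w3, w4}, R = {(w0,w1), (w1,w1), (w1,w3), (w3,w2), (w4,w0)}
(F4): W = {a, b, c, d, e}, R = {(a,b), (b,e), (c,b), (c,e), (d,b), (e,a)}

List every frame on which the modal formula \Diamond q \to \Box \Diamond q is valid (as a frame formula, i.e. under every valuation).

Frame correspondent (Sahlqvist): \forall x \forall y \forall z (Rxy \wedge Rxz \to Ryz) — i.e. the Euclidean property.
(F1): fails — Ruy and Ruw but not Ryw.
(F2): fails — Rst and Rst but not Rtt.
(F3): fails — Rw1w3 and Rw1w1 but not Rw3w1.
(F4): fails — Rab and Rab but not Rbb.
Valid on no frame.

none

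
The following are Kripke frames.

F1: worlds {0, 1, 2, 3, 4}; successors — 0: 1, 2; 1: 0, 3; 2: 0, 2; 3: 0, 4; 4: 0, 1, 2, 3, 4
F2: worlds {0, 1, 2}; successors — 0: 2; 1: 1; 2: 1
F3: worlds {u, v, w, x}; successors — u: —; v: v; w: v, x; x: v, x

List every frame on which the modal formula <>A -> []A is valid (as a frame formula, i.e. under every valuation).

F2

This is the axiom for partial functionality; its first-order frame correspondent is forall x forall y forall z (Rxy & Rxz -> y = z).
F1: fails — 0 sees both 1 and 2.
F2: holds.
F3: fails — w sees both v and x.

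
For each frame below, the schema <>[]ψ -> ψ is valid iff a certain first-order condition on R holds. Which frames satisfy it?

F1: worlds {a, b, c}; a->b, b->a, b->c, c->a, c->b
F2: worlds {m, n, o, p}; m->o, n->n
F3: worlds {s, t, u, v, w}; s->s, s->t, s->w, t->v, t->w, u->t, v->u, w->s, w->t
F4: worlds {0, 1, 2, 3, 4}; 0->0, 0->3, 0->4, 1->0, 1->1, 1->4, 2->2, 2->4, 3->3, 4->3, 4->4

The schema corresponds to symmetry: forall x forall y (Rxy -> Ryx).
F1: fails — Rca but not Rac.
F2: fails — Rmo but not Rom.
F3: fails — Rtv but not Rvt.
F4: fails — R10 but not R01.
Valid on no frame.

none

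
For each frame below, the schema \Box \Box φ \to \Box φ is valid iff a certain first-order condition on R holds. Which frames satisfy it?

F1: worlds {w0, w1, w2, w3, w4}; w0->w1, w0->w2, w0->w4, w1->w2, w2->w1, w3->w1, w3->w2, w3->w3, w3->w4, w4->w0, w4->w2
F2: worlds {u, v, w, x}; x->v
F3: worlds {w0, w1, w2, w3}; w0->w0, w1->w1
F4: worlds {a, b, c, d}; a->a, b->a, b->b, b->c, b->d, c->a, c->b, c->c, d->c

F3, F4

Frame correspondent (Sahlqvist): \forall x \forall y (Rxy \to \exists z (Rxz \wedge Rzy)) — i.e. density.
F1: fails — Rw1w2 but no z with Rw1z and Rzw2.
F2: fails — Rxv but no z with Rxz and Rzv.
F3: ✓.
F4: ✓.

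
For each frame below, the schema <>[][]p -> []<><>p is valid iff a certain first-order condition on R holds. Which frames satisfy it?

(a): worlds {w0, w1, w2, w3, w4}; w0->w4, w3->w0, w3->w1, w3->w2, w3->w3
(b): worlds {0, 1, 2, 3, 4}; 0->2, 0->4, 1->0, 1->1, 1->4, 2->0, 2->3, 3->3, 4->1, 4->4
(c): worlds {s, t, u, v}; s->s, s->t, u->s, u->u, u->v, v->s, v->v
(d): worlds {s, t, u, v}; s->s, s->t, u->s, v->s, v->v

Frame correspondent (Sahlqvist): forall x forall y forall z ((xRy & xRz) -> exists w (y R^2 w & z R^2 w)) — i.e. a generalized confluence (Geach) condition.
(a): fails — w0Rw4, w0Rw4 but no w with w4R²w and w4R²w.
(b): holds.
(c): fails — sRs, sRt but no w with sR²w and tR²w.
(d): fails — sRs, sRt but no w with sR²w and tR²w.

(b)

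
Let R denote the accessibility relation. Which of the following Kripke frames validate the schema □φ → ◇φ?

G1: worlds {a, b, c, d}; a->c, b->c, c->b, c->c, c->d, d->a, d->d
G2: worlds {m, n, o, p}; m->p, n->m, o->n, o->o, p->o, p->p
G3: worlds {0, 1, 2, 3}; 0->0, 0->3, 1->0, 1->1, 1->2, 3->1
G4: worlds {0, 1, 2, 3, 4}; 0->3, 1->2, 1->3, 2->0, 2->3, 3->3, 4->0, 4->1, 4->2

Frame correspondent (Sahlqvist): ∀x ∃y Rxy — i.e. seriality.
G1: ✓.
G2: ✓.
G3: fails — world 2 has no successor.
G4: ✓.
Valid on: G1, G2, G4.

G1, G2, G4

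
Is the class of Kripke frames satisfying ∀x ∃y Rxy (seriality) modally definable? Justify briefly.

Definable; □p → ◇p defines it

Yes: it is seriality, defined by the D schema □p → ◇p.
Suppose □p→◇p is valid. At any x set V(p)=W. Then □p at x, so ◇p at x, so x has a successor.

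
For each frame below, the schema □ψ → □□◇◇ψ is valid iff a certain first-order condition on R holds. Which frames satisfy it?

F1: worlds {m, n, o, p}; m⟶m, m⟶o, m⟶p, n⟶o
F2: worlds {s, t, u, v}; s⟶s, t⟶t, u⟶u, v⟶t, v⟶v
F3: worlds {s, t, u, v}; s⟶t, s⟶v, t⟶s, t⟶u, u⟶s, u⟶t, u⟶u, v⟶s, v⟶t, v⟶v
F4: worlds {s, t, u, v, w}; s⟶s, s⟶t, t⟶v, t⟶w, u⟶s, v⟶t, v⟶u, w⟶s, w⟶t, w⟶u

F2, F3

This is the axiom for a generalized confluence (Geach) condition; its first-order frame correspondent is ∀x ∀z (xR²z → ∃w (xRw ∧ zR²w)).
F1: fails — mR²o but no w with mRw and oR²w.
F2: condition met.
F3: condition met.
F4: fails — tR²t but no w* with tRw* and tR²w*.
Valid on: F2, F3.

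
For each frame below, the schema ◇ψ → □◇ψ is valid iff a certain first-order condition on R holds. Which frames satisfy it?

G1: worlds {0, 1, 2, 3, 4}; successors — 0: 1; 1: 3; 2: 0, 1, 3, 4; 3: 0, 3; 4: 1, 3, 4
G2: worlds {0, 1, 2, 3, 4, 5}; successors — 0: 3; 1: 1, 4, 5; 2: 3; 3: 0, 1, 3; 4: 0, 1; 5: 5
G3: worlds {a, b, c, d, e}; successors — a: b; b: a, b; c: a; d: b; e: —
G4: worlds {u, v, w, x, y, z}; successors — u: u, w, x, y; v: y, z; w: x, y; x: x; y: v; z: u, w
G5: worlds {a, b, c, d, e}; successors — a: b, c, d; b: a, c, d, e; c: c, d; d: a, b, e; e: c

none

Frame correspondent (Sahlqvist): ∀x ∀y ∀z (Rxy ∧ Rxz → Ryz) — i.e. the Euclidean property.
G1: fails — R01 and R01 but not R11.
G2: fails — R14 and R14 but not R44.
G3: fails — Rba and Rba but not Raa.
G4: fails — Ruw and Ruw but not Rww.
G5: fails — Rab and Rab but not Rbb.
Valid on no frame.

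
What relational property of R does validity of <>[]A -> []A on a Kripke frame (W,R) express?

The Euclidean property

This is frame-equivalent to ◇A → □◇A (substitute ¬A for A and contrapose).
Suppose ◇A→□◇A is valid. Take Rxy, Rxz and set V(A)={y}. Then ◇A at x, so □◇A at x, so ◇A at z, so some w with Rzw has A; w=y, i.e. Rzy. By symmetry of the argument, Ryz.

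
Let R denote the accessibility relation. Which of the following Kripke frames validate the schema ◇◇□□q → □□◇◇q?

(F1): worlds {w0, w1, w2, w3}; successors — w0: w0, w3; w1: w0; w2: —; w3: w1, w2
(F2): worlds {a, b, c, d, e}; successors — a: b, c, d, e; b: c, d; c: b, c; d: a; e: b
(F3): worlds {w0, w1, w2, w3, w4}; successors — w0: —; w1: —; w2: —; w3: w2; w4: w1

(F2), (F3)

The schema corresponds to a generalized confluence (Geach) condition: ∀x ∀y ∀z ((xR²y ∧ xR²z) → ∃w (yR²w ∧ zR²w)).
(F1): fails — w0R²w0, w0R²w2 but no w with w0R²w and w2R²w.
(F2): holds.
(F3): holds.
Valid on: (F2), (F3).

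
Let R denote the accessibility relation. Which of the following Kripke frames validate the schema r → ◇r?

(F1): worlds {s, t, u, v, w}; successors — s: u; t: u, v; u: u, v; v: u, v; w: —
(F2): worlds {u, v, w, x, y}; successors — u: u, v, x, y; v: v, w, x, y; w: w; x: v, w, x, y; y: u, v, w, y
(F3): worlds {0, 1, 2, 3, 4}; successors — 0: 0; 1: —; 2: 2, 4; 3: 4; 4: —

(F2)

The schema corresponds to reflexivity: ∀x Rxx.
(F1): fails — world s does not see itself.
(F2): holds.
(F3): fails — world 1 does not see itself.
Valid on: (F2).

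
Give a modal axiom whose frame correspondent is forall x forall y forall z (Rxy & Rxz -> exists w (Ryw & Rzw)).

◇□r → □◇r

A defining formula is ◇□r → □◇r (the .2 axiom).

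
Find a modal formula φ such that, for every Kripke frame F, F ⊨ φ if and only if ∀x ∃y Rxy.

A defining formula is □p → ◇p (the D axiom).
Suppose □p→◇p is valid. At any x set V(p)=W. Then □p at x, so ◇p at x, so x has a successor.

□p → ◇p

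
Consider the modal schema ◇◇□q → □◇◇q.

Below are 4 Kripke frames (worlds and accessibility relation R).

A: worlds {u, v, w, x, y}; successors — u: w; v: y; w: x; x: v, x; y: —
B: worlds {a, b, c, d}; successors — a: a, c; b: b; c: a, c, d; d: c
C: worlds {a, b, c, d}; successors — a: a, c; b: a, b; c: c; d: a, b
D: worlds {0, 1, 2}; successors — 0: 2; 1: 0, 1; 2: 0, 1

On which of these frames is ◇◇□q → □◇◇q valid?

B, C

Frame correspondent (Sahlqvist): ∀x ∀y ∀z ((xR²y ∧ xRz) → ∃w (yRw ∧ zR²w)) — i.e. a generalized confluence (Geach) condition.
A: fails — xR²v, xRv but no t with vRt and vR²t.
B: satisfies the condition.
C: satisfies the condition.
D: fails — 1R²0, 1R0 but no w with 0Rw and 0R²w.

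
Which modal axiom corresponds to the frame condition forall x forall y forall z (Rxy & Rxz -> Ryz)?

The condition is the Euclidean property. The 5 schema ◇ψ → □◇ψ defines it.
Suppose ◇ψ→□◇ψ is valid. Take Rxy, Rxz and set V(ψ)={y}. Then ◇ψ at x, so □◇ψ at x, so ◇ψ at z, so some w with Rzw has ψ; w=y, i.e. Rzy. By symmetry of the argument, Ryz.

◇ψ → □◇ψ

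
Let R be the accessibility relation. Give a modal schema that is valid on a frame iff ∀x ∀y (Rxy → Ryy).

A defining formula is □(□r → r) (the T□ axiom).
Suppose □(□r→r) is valid. Take Rxy and set V(r)={w : Ryw}. Then at y, □r holds; since □(□r→r) at x, □r→r at y, so r at y, i.e. Ryy.

□(□r → r)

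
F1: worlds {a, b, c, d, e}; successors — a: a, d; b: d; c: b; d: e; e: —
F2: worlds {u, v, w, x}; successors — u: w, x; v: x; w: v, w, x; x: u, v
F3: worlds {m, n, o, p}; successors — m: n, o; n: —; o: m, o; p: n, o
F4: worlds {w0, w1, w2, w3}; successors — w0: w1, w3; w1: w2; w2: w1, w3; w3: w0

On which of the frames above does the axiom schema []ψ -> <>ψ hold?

F2, F4

The schema corresponds to seriality: forall x exists y Rxy.
F1: fails — world e has no successor.
F2: condition met.
F3: fails — world n has no successor.
F4: condition met.
Valid on: F2, F4.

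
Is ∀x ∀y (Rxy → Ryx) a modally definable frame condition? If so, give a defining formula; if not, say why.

Yes: it is symmetry, defined by the B schema p → □◇p.
Suppose p→□◇p is valid. Take Rxy and set V(p)={x}. Then p at x, so □◇p at x, so ◇p at y, so some z with Ryz has p; z=x, i.e. Ryx.

Yes, by p → □◇p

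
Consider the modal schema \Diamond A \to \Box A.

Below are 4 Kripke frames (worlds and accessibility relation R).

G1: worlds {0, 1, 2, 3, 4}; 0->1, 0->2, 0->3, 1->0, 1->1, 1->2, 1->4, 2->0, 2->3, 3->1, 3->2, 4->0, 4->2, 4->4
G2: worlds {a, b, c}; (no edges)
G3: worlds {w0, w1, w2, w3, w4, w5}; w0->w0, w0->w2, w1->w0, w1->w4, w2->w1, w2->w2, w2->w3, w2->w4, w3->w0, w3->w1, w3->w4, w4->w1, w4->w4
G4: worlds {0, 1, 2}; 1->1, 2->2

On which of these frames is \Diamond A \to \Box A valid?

The schema corresponds to partial functionality: \forall x \forall y \forall z (Rxy \wedge Rxz \to y = z).
G1: fails — 0 sees both 1 and 2.
G2: satisfies the condition.
G3: fails — w0 sees both w0 and w2.
G4: satisfies the condition.
Valid on: G2, G4.

G2, G4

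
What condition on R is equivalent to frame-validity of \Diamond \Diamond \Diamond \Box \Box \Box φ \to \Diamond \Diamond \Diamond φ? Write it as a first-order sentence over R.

This is a Sahlqvist (Geach-type) schema ◇^3□^3φ → □^0◇^3φ.
Minimal-valuation argument: fix x; take any y with xR^3y and any z with xR^0z. Set V(φ) to the set of worlds R-reachable from y in exactly 3 steps. Then □^3φ holds at y, so the antecedent holds at x; validity forces ◇^3φ at z, giving a w with zR^3w and yR^3w.
First-order correspondent: \forall x \forall y (x R^3 y \to \exists w (y R^3 w \wedge x R^3 w)).

\forall x \forall y (x R^3 y \to \exists w (y R^3 w \wedge x R^3 w))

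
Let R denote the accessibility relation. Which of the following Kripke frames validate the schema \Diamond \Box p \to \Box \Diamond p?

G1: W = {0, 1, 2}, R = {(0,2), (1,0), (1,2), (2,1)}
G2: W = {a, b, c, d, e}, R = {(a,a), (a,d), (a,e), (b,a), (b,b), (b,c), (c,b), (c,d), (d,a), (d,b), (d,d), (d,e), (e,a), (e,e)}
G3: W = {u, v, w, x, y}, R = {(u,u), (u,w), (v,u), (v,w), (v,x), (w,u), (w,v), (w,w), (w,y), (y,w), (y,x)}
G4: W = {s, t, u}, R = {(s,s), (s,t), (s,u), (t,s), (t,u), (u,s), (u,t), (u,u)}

This is the axiom for convergence; its first-order frame correspondent is \forall x \forall y \forall z (Rxy \wedge Rxz \to \exists w (Ryw \wedge Rzw)).
G1: fails — R12 and R10 but 2 and 0 have no common successor.
G2: ✓.
G3: fails — Rvw and Rvx but w and x have no common successor.
G4: ✓.
Valid on: G2, G4.

G2, G4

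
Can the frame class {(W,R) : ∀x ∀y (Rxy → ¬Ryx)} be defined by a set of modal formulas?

If a class were modally definable it would be closed under surjective bounded morphisms (Goldblatt–Thomason).
The 4-cycle (worlds a,b,c,d with a→b→c→d→a) is asymmetric. Mapping every world to a single reflexive point • is a surjective bounded morphism, and the reflexive point is not asymmetric (R•• but asymmetry requires ¬R••).
Hence asymmetry is not modally definable.

No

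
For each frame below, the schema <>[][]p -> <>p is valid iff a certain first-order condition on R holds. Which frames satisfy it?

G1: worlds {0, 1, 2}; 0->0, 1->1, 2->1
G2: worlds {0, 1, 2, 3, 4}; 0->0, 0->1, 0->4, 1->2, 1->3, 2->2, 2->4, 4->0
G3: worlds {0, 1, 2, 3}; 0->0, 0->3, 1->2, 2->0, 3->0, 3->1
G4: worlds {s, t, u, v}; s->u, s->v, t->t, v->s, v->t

Frame correspondent (Sahlqvist): forall x forall y (xRy -> exists w (y R^2 w & xRw)) — i.e. a generalized confluence (Geach) condition.
G1: ✓.
G2: fails — 1R3 but no w with 3R²w and 1Rw.
G3: fails — 1R2 but no w with 2R²w and 1Rw.
G4: fails — sRu but no w with uR²w and sRw.

G1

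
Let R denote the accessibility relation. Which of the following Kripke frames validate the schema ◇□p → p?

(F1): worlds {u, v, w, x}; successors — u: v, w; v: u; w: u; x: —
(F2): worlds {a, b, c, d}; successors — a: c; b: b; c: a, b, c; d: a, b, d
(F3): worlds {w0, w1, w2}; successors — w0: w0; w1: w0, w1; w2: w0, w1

The schema corresponds to symmetry: ∀x ∀y (Rxy → Ryx).
(F1): condition met.
(F2): fails — Rcb but not Rbc.
(F3): fails — Rw1w0 but not Rw0w1.
Valid on: (F1).

(F1)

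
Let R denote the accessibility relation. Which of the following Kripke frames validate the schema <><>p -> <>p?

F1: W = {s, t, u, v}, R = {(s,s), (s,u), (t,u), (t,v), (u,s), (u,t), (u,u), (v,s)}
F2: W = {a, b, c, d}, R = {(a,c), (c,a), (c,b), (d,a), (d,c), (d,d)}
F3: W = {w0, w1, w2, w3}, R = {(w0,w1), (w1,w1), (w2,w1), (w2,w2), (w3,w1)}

Frame correspondent (Sahlqvist): forall x forall y forall z (Rxy & Ryz -> Rxz) — i.e. transitivity.
F1: fails — Rtv and Rvs but not Rts.
F2: fails — Rdc and Rcb but not Rdb.
F3: ✓.
Valid on: F3.

F3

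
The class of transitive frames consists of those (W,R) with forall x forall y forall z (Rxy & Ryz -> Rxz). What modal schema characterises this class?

The condition is transitivity. The 4 schema □r → □□r defines it.
Suppose □r→□□r is valid. Take Rxy, Ryz and set V(r)={w : Rxw}. Then □r at x, so □□r at x, so □r at y, so r at z, i.e. Rxz.

□r → □□r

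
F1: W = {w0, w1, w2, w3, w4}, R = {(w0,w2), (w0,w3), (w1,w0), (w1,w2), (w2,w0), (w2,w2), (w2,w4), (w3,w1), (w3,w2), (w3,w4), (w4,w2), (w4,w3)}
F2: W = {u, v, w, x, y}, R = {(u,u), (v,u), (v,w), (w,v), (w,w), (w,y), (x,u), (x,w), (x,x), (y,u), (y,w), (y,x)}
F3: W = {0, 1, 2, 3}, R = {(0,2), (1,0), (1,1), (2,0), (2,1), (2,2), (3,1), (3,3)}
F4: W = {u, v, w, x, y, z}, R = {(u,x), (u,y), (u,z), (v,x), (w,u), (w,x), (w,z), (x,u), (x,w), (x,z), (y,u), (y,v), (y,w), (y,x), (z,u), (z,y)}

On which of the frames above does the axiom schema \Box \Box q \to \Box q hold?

F2, F3

The schema corresponds to density: \forall x \forall y (Rxy \to \exists z (Rxz \wedge Rzy)).
F1: fails — Rw3w1 but no z with Rw3z and Rzw1.
F2: condition met.
F3: condition met.
F4: fails — Rxw but no t with Rxt and Rtw.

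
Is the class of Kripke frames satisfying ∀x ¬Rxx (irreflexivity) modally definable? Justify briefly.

Modal frame validity is preserved under surjective bounded morphisms.
The 5-cycle (worlds w0,w1,w2,w3,w4 with w0→w1→w2→w3→w4→w0) is irreflexive, and the map sending every world to a single reflexive point • is a surjective bounded morphism (forth: every edge maps to (•,•); back: every world has a successor). So any modal formula valid on the 5-cycle is also valid on the reflexive point, which is not irreflexive.
So the class is not modally definable.

Not modally definable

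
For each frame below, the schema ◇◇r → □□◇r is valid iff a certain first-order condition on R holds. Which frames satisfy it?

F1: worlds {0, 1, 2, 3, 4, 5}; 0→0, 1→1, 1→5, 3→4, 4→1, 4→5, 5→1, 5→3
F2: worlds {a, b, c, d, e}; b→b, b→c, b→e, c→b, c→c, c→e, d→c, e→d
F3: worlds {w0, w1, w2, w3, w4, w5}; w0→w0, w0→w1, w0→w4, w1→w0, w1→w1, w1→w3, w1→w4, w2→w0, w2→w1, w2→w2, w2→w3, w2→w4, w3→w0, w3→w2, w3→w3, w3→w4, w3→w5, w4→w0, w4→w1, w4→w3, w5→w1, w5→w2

none

Frame correspondent (Sahlqvist): ∀x ∀y ∀z ((xR²y ∧ xR²z) → ∃w (y = w ∧ zRw)) — i.e. a generalized confluence (Geach) condition.
F1: fails — 1R²1, 1R²3 but no w with 1=w and 3Rw.
F2: fails — bR²b, bR²d but no w with b=w and dRw.
F3: fails — w0R²w1, w0R²w3 but no w with w1=w and w3Rw.
Valid on no frame.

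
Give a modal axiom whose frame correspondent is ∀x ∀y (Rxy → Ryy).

A defining formula is □(□p → p) (the T□ axiom).
Suppose □(□p→p) is valid. Take Rxy and set V(p)={w : Ryw}. Then at y, □p holds; since □(□p→p) at x, □p→p at y, so p at y, i.e. Ryy.

□(□p → p)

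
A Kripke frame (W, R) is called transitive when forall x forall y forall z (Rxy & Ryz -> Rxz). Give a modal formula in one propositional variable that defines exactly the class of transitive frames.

□r → □□r

The condition is transitivity. The 4 schema □r → □□r defines it.
Suppose □r→□□r is valid. Take Rxy, Ryz and set V(r)={w : Rxw}. Then □r at x, so □□r at x, so □r at y, so r at z, i.e. Rxz.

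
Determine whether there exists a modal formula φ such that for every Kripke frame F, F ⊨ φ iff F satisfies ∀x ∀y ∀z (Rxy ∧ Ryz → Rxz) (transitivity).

Yes, by □q → □□q

The condition is transitivity. A defining modal formula is □q → □□q.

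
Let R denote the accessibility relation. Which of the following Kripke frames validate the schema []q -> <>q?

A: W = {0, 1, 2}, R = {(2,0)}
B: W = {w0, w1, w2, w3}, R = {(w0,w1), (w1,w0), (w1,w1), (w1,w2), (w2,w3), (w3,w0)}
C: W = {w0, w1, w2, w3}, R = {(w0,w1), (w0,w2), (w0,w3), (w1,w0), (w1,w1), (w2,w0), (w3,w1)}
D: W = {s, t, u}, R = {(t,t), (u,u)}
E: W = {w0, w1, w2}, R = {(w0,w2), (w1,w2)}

B, C

This is the axiom for seriality; its first-order frame correspondent is forall x exists y Rxy.
A: fails — world 0 has no successor.
B: holds.
C: holds.
D: fails — world s has no successor.
E: fails — world w2 has no successor.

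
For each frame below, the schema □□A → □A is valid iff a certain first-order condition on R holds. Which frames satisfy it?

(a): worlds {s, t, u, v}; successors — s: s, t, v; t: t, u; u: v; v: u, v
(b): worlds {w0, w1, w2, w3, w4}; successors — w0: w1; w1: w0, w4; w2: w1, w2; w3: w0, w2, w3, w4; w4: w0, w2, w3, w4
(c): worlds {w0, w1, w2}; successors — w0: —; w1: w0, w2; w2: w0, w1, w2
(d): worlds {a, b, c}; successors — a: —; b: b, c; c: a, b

This is the axiom for density; its first-order frame correspondent is ∀x ∀y (Rxy → ∃z (Rxz ∧ Rzy)).
(a): condition met.
(b): fails — Rw0w1 but no z with Rw0z and Rzw1.
(c): condition met.
(d): fails — Rca but no z with Rcz and Rza.
Valid on: (a), (c).

(a), (c)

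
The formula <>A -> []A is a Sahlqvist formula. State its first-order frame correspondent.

partial functionality: forall x forall y forall z (Rxy & Rxz -> y = z)

Suppose ◇A→□A is valid. Take Rxy, Rxz and set V(A)={y}. Then ◇A at x, so □A at x, so A at z, i.e. z=y.
The converse is a direct semantic check.
So the correspondent is partial functionality.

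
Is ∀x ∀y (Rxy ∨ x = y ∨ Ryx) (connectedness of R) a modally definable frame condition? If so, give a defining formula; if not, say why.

If a class were modally definable it would be closed under disjoint unions (Goldblatt–Thomason).
Take 4 disjoint single-world reflexive frames: each is trivially connected, but their disjoint union has 4 worlds with no edge between distinct components, so it is not connected.
Hence connectedness of R is not modally definable.

Not definable by any modal formula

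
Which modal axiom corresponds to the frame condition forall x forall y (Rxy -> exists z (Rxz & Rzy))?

□□r → □r

This is density; the standard corresponding axiom is C4: □□r → □r.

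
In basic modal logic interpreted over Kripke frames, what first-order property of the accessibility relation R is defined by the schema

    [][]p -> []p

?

Suppose □□p→□p is valid. Take Rxy and set V(p)={w : xR²w}. Then □□p at x, so □p at x, so p at y, i.e. ∃z(Rxz∧Rzy).

density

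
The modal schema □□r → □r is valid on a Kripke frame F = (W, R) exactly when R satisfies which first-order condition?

Suppose □□r→□r is valid. Take Rxy and set V(r)={w : xR²w}. Then □□r at x, so □r at x, so r at y, i.e. ∃z(Rxz∧Rzy).
Conversely, on a frame with density the schema holds at every world under every valuation.
So the correspondent is density.

density: ∀x ∀y (Rxy → ∃z (Rxz ∧ Rzy))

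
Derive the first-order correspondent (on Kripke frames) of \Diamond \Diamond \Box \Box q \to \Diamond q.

\forall x \forall y (x R^2 y \to \exists w (y R^2 w \wedge xRw))

This is a Sahlqvist (Geach-type) schema ◇^2□^2q → □^0◇^1q.
Minimal-valuation argument: fix x; take any y with xR^2y and any z with xR^0z. Set V(q) to the set of worlds R-reachable from y in exactly 2 steps. Then □^2q holds at y, so the antecedent holds at x; validity forces ◇^1q at z, giving a w with zR^1w and yR^2w.
First-order correspondent: \forall x \forall y (x R^2 y \to \exists w (y R^2 w \wedge xRw)).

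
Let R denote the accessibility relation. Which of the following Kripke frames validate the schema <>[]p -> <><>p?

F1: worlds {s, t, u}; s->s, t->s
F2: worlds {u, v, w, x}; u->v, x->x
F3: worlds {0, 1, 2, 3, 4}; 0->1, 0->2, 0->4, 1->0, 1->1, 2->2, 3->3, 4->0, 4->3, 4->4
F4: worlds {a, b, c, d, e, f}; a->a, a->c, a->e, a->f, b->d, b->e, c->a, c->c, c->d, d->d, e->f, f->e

Frame correspondent (Sahlqvist): forall x forall y (xRy -> exists w (yRw & x R^2 w)) — i.e. a generalized confluence (Geach) condition.
F1: holds.
F2: fails — uRv but no t with vRt and uR²t.
F3: holds.
F4: holds.
Valid on: F1, F3, F4.

F1, F3, F4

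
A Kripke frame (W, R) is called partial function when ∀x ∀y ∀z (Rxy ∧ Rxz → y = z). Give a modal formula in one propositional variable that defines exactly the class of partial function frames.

◇r → □r

This is partial functionality; the standard corresponding axiom is CD: ◇r → □r.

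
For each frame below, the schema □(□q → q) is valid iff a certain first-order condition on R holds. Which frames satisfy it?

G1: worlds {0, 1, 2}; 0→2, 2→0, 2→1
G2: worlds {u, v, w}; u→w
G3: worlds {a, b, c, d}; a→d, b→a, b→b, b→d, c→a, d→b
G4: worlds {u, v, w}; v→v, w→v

G4

The schema corresponds to shift-reflexivity: ∀x ∀y (Rxy → Ryy).
G1: fails — R20 but not R00.
G2: fails — Ruw but not Rww.
G3: fails — Rba but not Raa.
G4: satisfies the condition.
Valid on: G4.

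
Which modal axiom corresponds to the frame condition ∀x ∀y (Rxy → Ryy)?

The condition is shift-reflexivity. The T□ schema □(□s → s) defines it.

□(□s → s)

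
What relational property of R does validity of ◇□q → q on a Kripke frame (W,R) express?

Symmetry

This is a form of the B axiom.
Its frame correspondent is symmetry — ∀x ∀y (Rxy → Ryx).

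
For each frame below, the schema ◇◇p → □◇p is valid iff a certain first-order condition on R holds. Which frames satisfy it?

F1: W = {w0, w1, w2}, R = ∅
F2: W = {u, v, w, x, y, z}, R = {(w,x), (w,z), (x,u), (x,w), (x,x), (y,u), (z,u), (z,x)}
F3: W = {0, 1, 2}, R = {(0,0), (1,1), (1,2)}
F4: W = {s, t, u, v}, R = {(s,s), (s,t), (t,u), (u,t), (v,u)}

This is the axiom for a generalized confluence (Geach) condition; its first-order frame correspondent is ∀x ∀y ∀z ((xR²y ∧ xRz) → ∃w (y = w ∧ zRw)).
F1: satisfies the condition.
F2: fails — wR²w, wRz but no t with w=t and zRt.
F3: fails — 1R²1, 1R2 but no w with 1=w and 2Rw.
F4: fails — sR²s, sRt but no w with s=w and tRw.

F1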